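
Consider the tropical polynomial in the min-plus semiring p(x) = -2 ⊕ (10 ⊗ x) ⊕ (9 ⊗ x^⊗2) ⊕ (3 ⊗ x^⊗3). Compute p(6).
p(6) = -2

A tropical monomial a ⊗ x^⊗i evaluates to a + i · x. Evaluating each term at x = 6:
  Term 0 contributes -2 + 0 · 6 = -2
  Term 1 contributes 10 + 1 · 6 = 16
  Term 2 contributes 9 + 2 · 6 = 21
  Term 3 contributes 3 + 3 · 6 = 21
p(6) = ⊕ of these = min[-2, 16, 21, 21] = -2.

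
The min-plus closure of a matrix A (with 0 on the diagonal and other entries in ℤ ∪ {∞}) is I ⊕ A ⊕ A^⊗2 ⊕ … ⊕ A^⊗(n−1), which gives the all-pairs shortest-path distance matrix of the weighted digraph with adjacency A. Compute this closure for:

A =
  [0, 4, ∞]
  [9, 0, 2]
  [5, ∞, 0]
Closure =
  [0, 4, 6]
  [7, 0, 2]
  [5, 9, 0]

This is the Floyd-Warshall all-pairs shortest-path computation. For each intermediate vertex k = 0, 1, …, 2, update dist[i][j] ← min(dist[i][j], dist[i][k] + dist[k][j]). The final matrix gives, for each (i, j), the minimum total weight of any directed path from i to j (possibly empty when i = j).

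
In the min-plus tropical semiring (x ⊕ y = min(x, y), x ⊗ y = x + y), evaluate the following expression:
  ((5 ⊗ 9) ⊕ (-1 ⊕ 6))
((5 ⊗ 9) ⊕ (-1 ⊕ 6)) = -1

Expand innermost to outermost. Recall ⊕ takes the minimum of its arguments and ⊗ takes their sum. Working out the expression ((5 ⊗ 9) ⊕ (-1 ⊕ 6)) gives -1.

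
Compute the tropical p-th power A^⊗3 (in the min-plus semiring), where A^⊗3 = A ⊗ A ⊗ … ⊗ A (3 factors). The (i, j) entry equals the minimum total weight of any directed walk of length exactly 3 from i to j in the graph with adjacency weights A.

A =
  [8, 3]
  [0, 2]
A^⊗3 =
  [5, 6]
  [3, 5]

Each entry (A^⊗3)_ij equals the minimum over all length-3 walks i = v_0 → v_1 → … → v_3 = j of Σ_t A[v_t][v_{t+1}]. For example, for (i, j) = (0, 1) we minimise over 4 possible intermediate vertex sequences; the minimum is 6, attained along the walk 0 → 1 → 0 → 1.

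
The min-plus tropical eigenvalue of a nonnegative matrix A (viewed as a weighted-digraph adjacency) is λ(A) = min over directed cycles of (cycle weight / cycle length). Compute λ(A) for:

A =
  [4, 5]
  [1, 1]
λ(A) = 1

Enumerate directed cycles and compute their means (weight / length). Sample:
  cycle 0 → 0: weight = 4, length = 1, mean = 4/1 ≈ 4.000
  cycle 1 → 1: weight = 1, length = 1, mean = 1/1 ≈ 1.000
  cycle 0 → 1 → 0: weight = 6, length = 2, mean = 6/2 ≈ 3.000
  cycle 1 → 0 → 1: weight = 6, length = 2, mean = 6/2 ≈ 3.000
Minimum mean = 1.000, attained e.g. along the cycle 1 → 1 with weight 1 and length 1. So λ(A) = 1/1 = 1.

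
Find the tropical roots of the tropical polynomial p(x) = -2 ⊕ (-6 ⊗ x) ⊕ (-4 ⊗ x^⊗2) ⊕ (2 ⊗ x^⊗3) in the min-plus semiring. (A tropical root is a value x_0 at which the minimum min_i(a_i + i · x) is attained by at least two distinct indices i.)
Roots: {-6, -2, 4}

Each tropical root is a break point of the lower envelope of the lines y = a_i + i · x (there are 4 lines, with slopes 0, 1, ..., 3). Only the lines that attain the minimum somewhere contribute to roots; other lines are dominated. Here the surviving (envelope) indices are i = 3, i = 2, i = 1, i = 0.
Intersections between consecutive envelope lines give the roots: for adjacent envelope indices i < j the intersection is x = (a_i − a_j) / (j − i). Reading off the sorted break points: {-6, -2, 4}.
Verification: at each break x_0, at least two indices attain the minimum of min_i(a_i + i · x_0).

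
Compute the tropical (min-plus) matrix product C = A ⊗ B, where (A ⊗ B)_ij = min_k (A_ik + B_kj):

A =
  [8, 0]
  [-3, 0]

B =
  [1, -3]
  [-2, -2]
A ⊗ B =
  [-2, -2]
  [-2, -6]

Apply the min-plus product entry-by-entry:
  C[0][0] = min over k of (A[0][0] + B[0][0] = 8 + 1 = 9, A[0][1] + B[1][0] = 0 + -2 = -2) = -2 (attained at k = 1)
  C[0][1] = min over k of (A[0][0] + B[0][1] = 8 + -3 = 5, A[0][1] + B[1][1] = 0 + -2 = -2) = -2 (attained at k = 1)
  C[1][0] = min over k of (A[1][0] + B[0][0] = -3 + 1 = -2, A[1][1] + B[1][0] = 0 + -2 = -2) = -2 (attained at k = 0)
  C[1][1] = min over k of (A[1][0] + B[0][1] = -3 + -3 = -6, A[1][1] + B[1][1] = 0 + -2 = -2) = -6 (attained at k = 0)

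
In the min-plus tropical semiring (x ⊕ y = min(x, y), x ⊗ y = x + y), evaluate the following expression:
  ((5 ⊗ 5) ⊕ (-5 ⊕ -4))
((5 ⊗ 5) ⊕ (-5 ⊕ -4)) = -5

Expand innermost to outermost. Recall ⊕ takes the minimum of its arguments and ⊗ takes their sum. Working out the expression ((5 ⊗ 5) ⊕ (-5 ⊕ -4)) gives -5.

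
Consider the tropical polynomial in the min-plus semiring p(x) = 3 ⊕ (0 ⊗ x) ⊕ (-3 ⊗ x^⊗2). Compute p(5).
p(5) = 3

A tropical monomial a ⊗ x^⊗i evaluates to a + i · x. Evaluating each term at x = 5:
  Term 0 contributes 3 + 0 · 5 = 3
  Term 1 contributes 0 + 1 · 5 = 5
  Term 2 contributes -3 + 2 · 5 = 7
p(5) = ⊕ of these = min[3, 5, 7] = 3.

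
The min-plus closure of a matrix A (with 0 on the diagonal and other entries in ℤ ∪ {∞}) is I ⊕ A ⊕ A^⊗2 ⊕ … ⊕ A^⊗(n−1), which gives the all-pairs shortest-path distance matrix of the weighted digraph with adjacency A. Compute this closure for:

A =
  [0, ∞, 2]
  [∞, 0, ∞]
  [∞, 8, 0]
Closure =
  [0, 10, 2]
  [∞, 0, ∞]
  [∞, 8, 0]

This is the Floyd-Warshall all-pairs shortest-path computation. For each intermediate vertex k = 0, 1, …, 2, update dist[i][j] ← min(dist[i][j], dist[i][k] + dist[k][j]). The final matrix gives, for each (i, j), the minimum total weight of any directed path from i to j (possibly empty when i = j).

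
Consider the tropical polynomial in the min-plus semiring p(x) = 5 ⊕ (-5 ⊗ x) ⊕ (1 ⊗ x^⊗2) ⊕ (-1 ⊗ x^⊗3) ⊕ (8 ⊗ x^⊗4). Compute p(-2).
p(-2) = -7

A tropical monomial a ⊗ x^⊗i evaluates to a + i · x. Evaluating each term at x = -2:
  Term 0 contributes 5 + 0 · -2 = 5
  Term 1 contributes -5 + 1 · -2 = -7
  Term 2 contributes 1 + 2 · -2 = -3
  Term 3 contributes -1 + 3 · -2 = -7
  Term 4 contributes 8 + 4 · -2 = 0
p(-2) = ⊕ of these = min[5, -7, -3, -7, 0] = -7.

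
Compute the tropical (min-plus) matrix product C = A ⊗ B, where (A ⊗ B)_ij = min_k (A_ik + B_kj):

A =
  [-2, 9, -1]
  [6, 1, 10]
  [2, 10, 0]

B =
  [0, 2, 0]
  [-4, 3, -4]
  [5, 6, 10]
A ⊗ B =
  [-2, 0, -2]
  [-3, 4, -3]
  [2, 4, 2]

Apply the min-plus product entry-by-entry:
  C[0][0] = min over k of (A[0][0] + B[0][0] = -2 + 0 = -2, A[0][1] + B[1][0] = 9 + -4 = 5, A[0][2] + B[2][0] = -1 + 5 = 4) = -2 (attained at k = 0)
  C[0][1] = min over k of (A[0][0] + B[0][1] = -2 + 2 = 0, A[0][1] + B[1][1] = 9 + 3 = 12, A[0][2] + B[2][1] = -1 + 6 = 5) = 0 (attained at k = 0)
  C[0][2] = min over k of (A[0][0] + B[0][2] = -2 + 0 = -2, A[0][1] + B[1][2] = 9 + -4 = 5, A[0][2] + B[2][2] = -1 + 10 = 9) = -2 (attained at k = 0)
  C[1][0] = min over k of (A[1][0] + B[0][0] = 6 + 0 = 6, A[1][1] + B[1][0] = 1 + -4 = -3, A[1][2] + B[2][0] = 10 + 5 = 15) = -3 (attained at k = 1)
  C[1][1] = min over k of (A[1][0] + B[0][1] = 6 + 2 = 8, A[1][1] + B[1][1] = 1 + 3 = 4, A[1][2] + B[2][1] = 10 + 6 = 16) = 4 (attained at k = 1)
  C[1][2] = min over k of (A[1][0] + B[0][2] = 6 + 0 = 6, A[1][1] + B[1][2] = 1 + -4 = -3, A[1][2] + B[2][2] = 10 + 10 = 20) = -3 (attained at k = 1)
  C[2][0] = min over k of (A[2][0] + B[0][0] = 2 + 0 = 2, A[2][1] + B[1][0] = 10 + -4 = 6, A[2][2] + B[2][0] = 0 + 5 = 5) = 2 (attained at k = 0)
  C[2][1] = min over k of (A[2][0] + B[0][1] = 2 + 2 = 4, A[2][1] + B[1][1] = 10 + 3 = 13, A[2][2] + B[2][1] = 0 + 6 = 6) = 4 (attained at k = 0)
  C[2][2] = min over k of (A[2][0] + B[0][2] = 2 + 0 = 2, A[2][1] + B[1][2] = 10 + -4 = 6, A[2][2] + B[2][2] = 0 + 10 = 10) = 2 (attained at k = 0)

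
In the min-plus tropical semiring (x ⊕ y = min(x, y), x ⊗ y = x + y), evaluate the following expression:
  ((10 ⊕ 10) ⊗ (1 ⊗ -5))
((10 ⊕ 10) ⊗ (1 ⊗ -5)) = 6

Expand innermost to outermost. Recall ⊕ takes the minimum of its arguments and ⊗ takes their sum. Working out the expression ((10 ⊕ 10) ⊗ (1 ⊗ -5)) gives 6.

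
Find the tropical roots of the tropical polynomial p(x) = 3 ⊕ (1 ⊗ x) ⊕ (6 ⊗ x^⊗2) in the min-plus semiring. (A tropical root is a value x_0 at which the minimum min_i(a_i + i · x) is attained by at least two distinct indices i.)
Roots: {-5, 2}

Each tropical root is a break point of the lower envelope of the lines y = a_i + i · x (there are 3 lines, with slopes 0, 1, ..., 2). Only the lines that attain the minimum somewhere contribute to roots; other lines are dominated. Here the surviving (envelope) indices are i = 2, i = 1, i = 0.
Intersections between consecutive envelope lines give the roots: for adjacent envelope indices i < j the intersection is x = (a_i − a_j) / (j − i). Reading off the sorted break points: {-5, 2}.
Verification: at each break x_0, at least two indices attain the minimum of min_i(a_i + i · x_0).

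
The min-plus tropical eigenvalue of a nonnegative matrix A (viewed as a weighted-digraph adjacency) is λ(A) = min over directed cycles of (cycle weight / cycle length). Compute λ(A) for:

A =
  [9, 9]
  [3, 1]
λ(A) = 1

Enumerate directed cycles and compute their means (weight / length). Sample:
  cycle 0 → 0: weight = 9, length = 1, mean = 9/1 ≈ 9.000
  cycle 1 → 1: weight = 1, length = 1, mean = 1/1 ≈ 1.000
  cycle 0 → 1 → 0: weight = 12, length = 2, mean = 12/2 ≈ 6.000
  cycle 1 → 0 → 1: weight = 12, length = 2, mean = 12/2 ≈ 6.000
Minimum mean = 1.000, attained e.g. along the cycle 1 → 1 with weight 1 and length 1. So λ(A) = 1/1 = 1.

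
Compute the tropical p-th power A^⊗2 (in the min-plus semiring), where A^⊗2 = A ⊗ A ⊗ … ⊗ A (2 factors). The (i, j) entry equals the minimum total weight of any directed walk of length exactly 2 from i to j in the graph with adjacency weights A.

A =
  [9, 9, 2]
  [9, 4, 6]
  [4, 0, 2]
A^⊗2 =
  [6, 2, 4]
  [10, 6, 8]
  [6, 2, 4]

Each entry (A^⊗2)_ij equals the minimum over all length-2 walks i = v_0 → v_1 → … → v_2 = j of Σ_t A[v_t][v_{t+1}]. For example, for (i, j) = (0, 2) we minimise over 3 possible intermediate vertex sequences; the minimum is 4, attained along the walk 0 → 2 → 2.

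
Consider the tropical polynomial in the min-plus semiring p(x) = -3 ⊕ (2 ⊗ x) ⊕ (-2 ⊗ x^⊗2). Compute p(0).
p(0) = -3

A tropical monomial a ⊗ x^⊗i evaluates to a + i · x. Evaluating each term at x = 0:
  Term 0 contributes -3 + 0 · 0 = -3
  Term 1 contributes 2 + 1 · 0 = 2
  Term 2 contributes -2 + 2 · 0 = -2
p(0) = ⊕ of these = min[-3, 2, -2] = -3.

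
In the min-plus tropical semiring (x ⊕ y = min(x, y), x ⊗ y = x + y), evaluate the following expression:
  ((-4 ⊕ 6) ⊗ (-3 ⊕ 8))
((-4 ⊕ 6) ⊗ (-3 ⊕ 8)) = -7

Expand innermost to outermost. Recall ⊕ takes the minimum of its arguments and ⊗ takes their sum. Working out the expression ((-4 ⊕ 6) ⊗ (-3 ⊕ 8)) gives -7.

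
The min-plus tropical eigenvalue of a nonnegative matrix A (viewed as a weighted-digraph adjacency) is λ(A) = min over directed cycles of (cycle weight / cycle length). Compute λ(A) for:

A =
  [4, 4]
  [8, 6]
λ(A) = 4

Enumerate directed cycles and compute their means (weight / length). Sample:
  cycle 0 → 0: weight = 4, length = 1, mean = 4/1 ≈ 4.000
  cycle 1 → 1: weight = 6, length = 1, mean = 6/1 ≈ 6.000
  cycle 0 → 1 → 0: weight = 12, length = 2, mean = 12/2 ≈ 6.000
  cycle 1 → 0 → 1: weight = 12, length = 2, mean = 12/2 ≈ 6.000
Minimum mean = 4.000, attained e.g. along the cycle 0 → 0 with weight 4 and length 1. So λ(A) = 4/1 = 4.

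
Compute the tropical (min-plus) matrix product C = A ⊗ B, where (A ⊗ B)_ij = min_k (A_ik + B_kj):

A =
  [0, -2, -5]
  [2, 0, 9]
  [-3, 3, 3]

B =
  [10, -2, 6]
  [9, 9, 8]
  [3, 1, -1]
A ⊗ B =
  [-2, -4, -6]
  [9, 0, 8]
  [6, -5, 2]

Apply the min-plus product entry-by-entry:
  C[0][0] = min over k of (A[0][0] + B[0][0] = 0 + 10 = 10, A[0][1] + B[1][0] = -2 + 9 = 7, A[0][2] + B[2][0] = -5 + 3 = -2) = -2 (attained at k = 2)
  C[0][1] = min over k of (A[0][0] + B[0][1] = 0 + -2 = -2, A[0][1] + B[1][1] = -2 + 9 = 7, A[0][2] + B[2][1] = -5 + 1 = -4) = -4 (attained at k = 2)
  C[0][2] = min over k of (A[0][0] + B[0][2] = 0 + 6 = 6, A[0][1] + B[1][2] = -2 + 8 = 6, A[0][2] + B[2][2] = -5 + -1 = -6) = -6 (attained at k = 2)
  C[1][0] = min over k of (A[1][0] + B[0][0] = 2 + 10 = 12, A[1][1] + B[1][0] = 0 + 9 = 9, A[1][2] + B[2][0] = 9 + 3 = 12) = 9 (attained at k = 1)
  C[1][1] = min over k of (A[1][0] + B[0][1] = 2 + -2 = 0, A[1][1] + B[1][1] = 0 + 9 = 9, A[1][2] + B[2][1] = 9 + 1 = 10) = 0 (attained at k = 0)
  C[1][2] = min over k of (A[1][0] + B[0][2] = 2 + 6 = 8, A[1][1] + B[1][2] = 0 + 8 = 8, A[1][2] + B[2][2] = 9 + -1 = 8) = 8 (attained at k = 0)
  C[2][0] = min over k of (A[2][0] + B[0][0] = -3 + 10 = 7, A[2][1] + B[1][0] = 3 + 9 = 12, A[2][2] + B[2][0] = 3 + 3 = 6) = 6 (attained at k = 2)
  C[2][1] = min over k of (A[2][0] + B[0][1] = -3 + -2 = -5, A[2][1] + B[1][1] = 3 + 9 = 12, A[2][2] + B[2][1] = 3 + 1 = 4) = -5 (attained at k = 0)
  C[2][2] = min over k of (A[2][0] + B[0][2] = -3 + 6 = 3, A[2][1] + B[1][2] = 3 + 8 = 11, A[2][2] + B[2][2] = 3 + -1 = 2) = 2 (attained at k = 2)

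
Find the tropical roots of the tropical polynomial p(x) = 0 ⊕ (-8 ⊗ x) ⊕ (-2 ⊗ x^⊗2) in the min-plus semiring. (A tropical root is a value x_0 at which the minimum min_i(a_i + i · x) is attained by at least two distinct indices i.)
Roots: {-6, 8}

Each tropical root is a break point of the lower envelope of the lines y = a_i + i · x (there are 3 lines, with slopes 0, 1, ..., 2). Only the lines that attain the minimum somewhere contribute to roots; other lines are dominated. Here the surviving (envelope) indices are i = 2, i = 1, i = 0.
Intersections between consecutive envelope lines give the roots: for adjacent envelope indices i < j the intersection is x = (a_i − a_j) / (j − i). Reading off the sorted break points: {-6, 8}.
Verification: at each break x_0, at least two indices attain the minimum of min_i(a_i + i · x_0).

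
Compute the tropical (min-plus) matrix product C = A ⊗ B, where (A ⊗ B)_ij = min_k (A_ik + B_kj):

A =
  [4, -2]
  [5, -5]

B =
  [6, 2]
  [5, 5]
A ⊗ B =
  [3, 3]
  [0, 0]

Apply the min-plus product entry-by-entry:
  C[0][0] = min over k of (A[0][0] + B[0][0] = 4 + 6 = 10, A[0][1] + B[1][0] = -2 + 5 = 3) = 3 (attained at k = 1)
  C[0][1] = min over k of (A[0][0] + B[0][1] = 4 + 2 = 6, A[0][1] + B[1][1] = -2 + 5 = 3) = 3 (attained at k = 1)
  C[1][0] = min over k of (A[1][0] + B[0][0] = 5 + 6 = 11, A[1][1] + B[1][0] = -5 + 5 = 0) = 0 (attained at k = 1)
  C[1][1] = min over k of (A[1][0] + B[0][1] = 5 + 2 = 7, A[1][1] + B[1][1] = -5 + 5 = 0) = 0 (attained at k = 1)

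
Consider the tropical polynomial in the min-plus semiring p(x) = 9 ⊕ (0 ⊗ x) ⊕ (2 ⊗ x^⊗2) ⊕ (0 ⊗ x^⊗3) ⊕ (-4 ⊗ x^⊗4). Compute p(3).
p(3) = 3

A tropical monomial a ⊗ x^⊗i evaluates to a + i · x. Evaluating each term at x = 3:
  Term 0 contributes 9 + 0 · 3 = 9
  Term 1 contributes 0 + 1 · 3 = 3
  Term 2 contributes 2 + 2 · 3 = 8
  Term 3 contributes 0 + 3 · 3 = 9
  Term 4 contributes -4 + 4 · 3 = 8
p(3) = ⊕ of these = min[9, 3, 8, 9, 8] = 3.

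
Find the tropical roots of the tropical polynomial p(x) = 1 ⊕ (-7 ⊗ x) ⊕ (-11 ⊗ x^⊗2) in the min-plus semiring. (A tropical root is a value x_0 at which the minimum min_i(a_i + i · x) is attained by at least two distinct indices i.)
Roots: {4, 8}

Each tropical root is a break point of the lower envelope of the lines y = a_i + i · x (there are 3 lines, with slopes 0, 1, ..., 2). Only the lines that attain the minimum somewhere contribute to roots; other lines are dominated. Here the surviving (envelope) indices are i = 2, i = 1, i = 0.
Intersections between consecutive envelope lines give the roots: for adjacent envelope indices i < j the intersection is x = (a_i − a_j) / (j − i). Reading off the sorted break points: {4, 8}.
Verification: at each break x_0, at least two indices attain the minimum of min_i(a_i + i · x_0).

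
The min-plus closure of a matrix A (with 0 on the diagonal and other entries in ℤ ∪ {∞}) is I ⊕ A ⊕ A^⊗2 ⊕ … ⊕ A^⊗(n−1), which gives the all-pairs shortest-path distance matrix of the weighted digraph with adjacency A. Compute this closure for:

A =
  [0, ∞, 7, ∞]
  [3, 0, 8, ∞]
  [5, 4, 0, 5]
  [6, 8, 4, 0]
Closure =
  [0, 11, 7, 12]
  [3, 0, 8, 13]
  [5, 4, 0, 5]
  [6, 8, 4, 0]

This is the Floyd-Warshall all-pairs shortest-path computation. For each intermediate vertex k = 0, 1, …, 3, update dist[i][j] ← min(dist[i][j], dist[i][k] + dist[k][j]). The final matrix gives, for each (i, j), the minimum total weight of any directed path from i to j (possibly empty when i = j).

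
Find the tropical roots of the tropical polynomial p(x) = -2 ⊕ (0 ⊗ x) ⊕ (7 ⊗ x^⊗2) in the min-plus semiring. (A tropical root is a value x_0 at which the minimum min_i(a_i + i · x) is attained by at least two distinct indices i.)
Roots: {-7, -2}

Each tropical root is a break point of the lower envelope of the lines y = a_i + i · x (there are 3 lines, with slopes 0, 1, ..., 2). Only the lines that attain the minimum somewhere contribute to roots; other lines are dominated. Here the surviving (envelope) indices are i = 2, i = 1, i = 0.
Intersections between consecutive envelope lines give the roots: for adjacent envelope indices i < j the intersection is x = (a_i − a_j) / (j − i). Reading off the sorted break points: {-7, -2}.
Verification: at each break x_0, at least two indices attain the minimum of min_i(a_i + i · x_0).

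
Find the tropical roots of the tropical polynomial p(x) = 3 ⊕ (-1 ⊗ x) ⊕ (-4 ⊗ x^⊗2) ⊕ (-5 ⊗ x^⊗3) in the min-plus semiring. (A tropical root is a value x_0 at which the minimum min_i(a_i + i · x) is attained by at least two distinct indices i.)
Roots: {1, 3, 4}

Each tropical root is a break point of the lower envelope of the lines y = a_i + i · x (there are 4 lines, with slopes 0, 1, ..., 3). Only the lines that attain the minimum somewhere contribute to roots; other lines are dominated. Here the surviving (envelope) indices are i = 3, i = 2, i = 1, i = 0.
Intersections between consecutive envelope lines give the roots: for adjacent envelope indices i < j the intersection is x = (a_i − a_j) / (j − i). Reading off the sorted break points: {1, 3, 4}.
Verification: at each break x_0, at least two indices attain the minimum of min_i(a_i + i · x_0).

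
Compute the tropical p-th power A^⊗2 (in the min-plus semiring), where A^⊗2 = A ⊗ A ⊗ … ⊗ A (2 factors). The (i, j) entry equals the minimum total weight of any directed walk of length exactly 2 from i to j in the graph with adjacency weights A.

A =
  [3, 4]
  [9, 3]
A^⊗2 =
  [6, 7]
  [12, 6]

Each entry (A^⊗2)_ij equals the minimum over all length-2 walks i = v_0 → v_1 → … → v_2 = j of Σ_t A[v_t][v_{t+1}]. For example, for (i, j) = (0, 1) we minimise over 2 possible intermediate vertex sequences; the minimum is 7, attained along the walk 0 → 0 → 1.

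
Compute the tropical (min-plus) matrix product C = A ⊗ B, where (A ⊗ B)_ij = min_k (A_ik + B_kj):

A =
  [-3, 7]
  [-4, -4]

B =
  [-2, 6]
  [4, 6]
A ⊗ B =
  [-5, 3]
  [-6, 2]

Apply the min-plus product entry-by-entry:
  C[0][0] = min over k of (A[0][0] + B[0][0] = -3 + -2 = -5, A[0][1] + B[1][0] = 7 + 4 = 11) = -5 (attained at k = 0)
  C[0][1] = min over k of (A[0][0] + B[0][1] = -3 + 6 = 3, A[0][1] + B[1][1] = 7 + 6 = 13) = 3 (attained at k = 0)
  C[1][0] = min over k of (A[1][0] + B[0][0] = -4 + -2 = -6, A[1][1] + B[1][0] = -4 + 4 = 0) = -6 (attained at k = 0)
  C[1][1] = min over k of (A[1][0] + B[0][1] = -4 + 6 = 2, A[1][1] + B[1][1] = -4 + 6 = 2) = 2 (attained at k = 0)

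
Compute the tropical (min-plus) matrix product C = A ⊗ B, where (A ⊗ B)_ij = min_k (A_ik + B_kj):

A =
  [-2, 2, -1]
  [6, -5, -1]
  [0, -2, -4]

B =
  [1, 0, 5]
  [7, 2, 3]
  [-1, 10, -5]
A ⊗ B =
  [-2, -2, -6]
  [-2, -3, -6]
  [-5, 0, -9]

Apply the min-plus product entry-by-entry:
  C[0][0] = min over k of (A[0][0] + B[0][0] = -2 + 1 = -1, A[0][1] + B[1][0] = 2 + 7 = 9, A[0][2] + B[2][0] = -1 + -1 = -2) = -2 (attained at k = 2)
  C[0][1] = min over k of (A[0][0] + B[0][1] = -2 + 0 = -2, A[0][1] + B[1][1] = 2 + 2 = 4, A[0][2] + B[2][1] = -1 + 10 = 9) = -2 (attained at k = 0)
  C[0][2] = min over k of (A[0][0] + B[0][2] = -2 + 5 = 3, A[0][1] + B[1][2] = 2 + 3 = 5, A[0][2] + B[2][2] = -1 + -5 = -6) = -6 (attained at k = 2)
  C[1][0] = min over k of (A[1][0] + B[0][0] = 6 + 1 = 7, A[1][1] + B[1][0] = -5 + 7 = 2, A[1][2] + B[2][0] = -1 + -1 = -2) = -2 (attained at k = 2)
  C[1][1] = min over k of (A[1][0] + B[0][1] = 6 + 0 = 6, A[1][1] + B[1][1] = -5 + 2 = -3, A[1][2] + B[2][1] = -1 + 10 = 9) = -3 (attained at k = 1)
  C[1][2] = min over k of (A[1][0] + B[0][2] = 6 + 5 = 11, A[1][1] + B[1][2] = -5 + 3 = -2, A[1][2] + B[2][2] = -1 + -5 = -6) = -6 (attained at k = 2)
  C[2][0] = min over k of (A[2][0] + B[0][0] = 0 + 1 = 1, A[2][1] + B[1][0] = -2 + 7 = 5, A[2][2] + B[2][0] = -4 + -1 = -5) = -5 (attained at k = 2)
  C[2][1] = min over k of (A[2][0] + B[0][1] = 0 + 0 = 0, A[2][1] + B[1][1] = -2 + 2 = 0, A[2][2] + B[2][1] = -4 + 10 = 6) = 0 (attained at k = 0)
  C[2][2] = min over k of (A[2][0] + B[0][2] = 0 + 5 = 5, A[2][1] + B[1][2] = -2 + 3 = 1, A[2][2] + B[2][2] = -4 + -5 = -9) = -9 (attained at k = 2)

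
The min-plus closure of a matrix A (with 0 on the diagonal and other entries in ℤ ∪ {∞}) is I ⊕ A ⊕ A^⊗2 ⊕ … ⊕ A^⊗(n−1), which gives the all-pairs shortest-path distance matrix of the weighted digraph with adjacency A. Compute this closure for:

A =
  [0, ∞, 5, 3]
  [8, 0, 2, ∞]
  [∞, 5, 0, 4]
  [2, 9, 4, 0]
Closure =
  [0, 10, 5, 3]
  [8, 0, 2, 6]
  [6, 5, 0, 4]
  [2, 9, 4, 0]

This is the Floyd-Warshall all-pairs shortest-path computation. For each intermediate vertex k = 0, 1, …, 3, update dist[i][j] ← min(dist[i][j], dist[i][k] + dist[k][j]). The final matrix gives, for each (i, j), the minimum total weight of any directed path from i to j (possibly empty when i = j).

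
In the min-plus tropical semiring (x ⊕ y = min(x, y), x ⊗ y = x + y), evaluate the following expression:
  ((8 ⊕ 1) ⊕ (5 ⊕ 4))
((8 ⊕ 1) ⊕ (5 ⊕ 4)) = 1

Expand innermost to outermost. Recall ⊕ takes the minimum of its arguments and ⊗ takes their sum. Working out the expression ((8 ⊕ 1) ⊕ (5 ⊕ 4)) gives 1.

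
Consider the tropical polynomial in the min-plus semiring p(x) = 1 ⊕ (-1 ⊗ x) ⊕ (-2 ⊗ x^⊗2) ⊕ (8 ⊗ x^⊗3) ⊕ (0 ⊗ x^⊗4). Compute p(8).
p(8) = 1

A tropical monomial a ⊗ x^⊗i evaluates to a + i · x. Evaluating each term at x = 8:
  Term 0 contributes 1 + 0 · 8 = 1
  Term 1 contributes -1 + 1 · 8 = 7
  Term 2 contributes -2 + 2 · 8 = 14
  Term 3 contributes 8 + 3 · 8 = 32
  Term 4 contributes 0 + 4 · 8 = 32
p(8) = ⊕ of these = min[1, 7, 14, 32, 32] = 1.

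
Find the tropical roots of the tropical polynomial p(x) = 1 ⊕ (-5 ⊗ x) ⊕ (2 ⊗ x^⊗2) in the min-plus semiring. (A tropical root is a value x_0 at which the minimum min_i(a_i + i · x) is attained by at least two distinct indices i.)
Roots: {-7, 6}

Each tropical root is a break point of the lower envelope of the lines y = a_i + i · x (there are 3 lines, with slopes 0, 1, ..., 2). Only the lines that attain the minimum somewhere contribute to roots; other lines are dominated. Here the surviving (envelope) indices are i = 2, i = 1, i = 0.
Intersections between consecutive envelope lines give the roots: for adjacent envelope indices i < j the intersection is x = (a_i − a_j) / (j − i). Reading off the sorted break points: {-7, 6}.
Verification: at each break x_0, at least two indices attain the minimum of min_i(a_i + i · x_0).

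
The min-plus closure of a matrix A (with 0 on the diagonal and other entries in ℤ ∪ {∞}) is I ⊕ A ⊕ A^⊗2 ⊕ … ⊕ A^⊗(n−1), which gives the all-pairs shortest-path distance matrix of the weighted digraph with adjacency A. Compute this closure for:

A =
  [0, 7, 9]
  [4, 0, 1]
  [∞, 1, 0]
Closure =
  [0, 7, 8]
  [4, 0, 1]
  [5, 1, 0]

This is the Floyd-Warshall all-pairs shortest-path computation. For each intermediate vertex k = 0, 1, …, 2, update dist[i][j] ← min(dist[i][j], dist[i][k] + dist[k][j]). The final matrix gives, for each (i, j), the minimum total weight of any directed path from i to j (possibly empty when i = j).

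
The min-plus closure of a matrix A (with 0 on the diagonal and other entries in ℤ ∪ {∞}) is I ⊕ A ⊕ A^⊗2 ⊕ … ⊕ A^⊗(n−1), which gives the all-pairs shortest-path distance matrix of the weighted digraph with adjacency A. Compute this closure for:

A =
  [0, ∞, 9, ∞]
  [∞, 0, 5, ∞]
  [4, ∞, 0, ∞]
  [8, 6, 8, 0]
Closure =
  [0, ∞, 9, ∞]
  [9, 0, 5, ∞]
  [4, ∞, 0, ∞]
  [8, 6, 8, 0]

This is the Floyd-Warshall all-pairs shortest-path computation. For each intermediate vertex k = 0, 1, …, 3, update dist[i][j] ← min(dist[i][j], dist[i][k] + dist[k][j]). The final matrix gives, for each (i, j), the minimum total weight of any directed path from i to j (possibly empty when i = j).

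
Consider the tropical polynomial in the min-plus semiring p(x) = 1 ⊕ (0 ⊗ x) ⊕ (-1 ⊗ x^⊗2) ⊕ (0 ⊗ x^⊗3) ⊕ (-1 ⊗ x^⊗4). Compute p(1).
p(1) = 1

A tropical monomial a ⊗ x^⊗i evaluates to a + i · x. Evaluating each term at x = 1:
  Term 0 contributes 1 + 0 · 1 = 1
  Term 1 contributes 0 + 1 · 1 = 1
  Term 2 contributes -1 + 2 · 1 = 1
  Term 3 contributes 0 + 3 · 1 = 3
  Term 4 contributes -1 + 4 · 1 = 3
p(1) = ⊕ of these = min[1, 1, 1, 3, 3] = 1.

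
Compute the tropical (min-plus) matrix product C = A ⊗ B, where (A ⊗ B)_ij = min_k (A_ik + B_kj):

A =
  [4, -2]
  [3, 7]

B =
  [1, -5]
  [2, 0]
A ⊗ B =
  [0, -2]
  [4, -2]

Apply the min-plus product entry-by-entry:
  C[0][0] = min over k of (A[0][0] + B[0][0] = 4 + 1 = 5, A[0][1] + B[1][0] = -2 + 2 = 0) = 0 (attained at k = 1)
  C[0][1] = min over k of (A[0][0] + B[0][1] = 4 + -5 = -1, A[0][1] + B[1][1] = -2 + 0 = -2) = -2 (attained at k = 1)
  C[1][0] = min over k of (A[1][0] + B[0][0] = 3 + 1 = 4, A[1][1] + B[1][0] = 7 + 2 = 9) = 4 (attained at k = 0)
  C[1][1] = min over k of (A[1][0] + B[0][1] = 3 + -5 = -2, A[1][1] + B[1][1] = 7 + 0 = 7) = -2 (attained at k = 0)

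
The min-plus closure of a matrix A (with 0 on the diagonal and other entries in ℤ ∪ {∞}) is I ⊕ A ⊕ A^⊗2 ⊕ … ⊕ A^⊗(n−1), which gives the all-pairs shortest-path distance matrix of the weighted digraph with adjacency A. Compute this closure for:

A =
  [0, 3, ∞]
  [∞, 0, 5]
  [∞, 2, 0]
Closure =
  [0, 3, 8]
  [∞, 0, 5]
  [∞, 2, 0]

This is the Floyd-Warshall all-pairs shortest-path computation. For each intermediate vertex k = 0, 1, …, 2, update dist[i][j] ← min(dist[i][j], dist[i][k] + dist[k][j]). The final matrix gives, for each (i, j), the minimum total weight of any directed path from i to j (possibly empty when i = j).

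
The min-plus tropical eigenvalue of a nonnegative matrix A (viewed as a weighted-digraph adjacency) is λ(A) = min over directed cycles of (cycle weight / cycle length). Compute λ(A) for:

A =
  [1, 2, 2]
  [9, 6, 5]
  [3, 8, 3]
λ(A) = 1

Enumerate directed cycles and compute their means (weight / length). Sample:
  cycle 0 → 0: weight = 1, length = 1, mean = 1/1 ≈ 1.000
  cycle 1 → 1: weight = 6, length = 1, mean = 6/1 ≈ 6.000
  cycle 2 → 2: weight = 3, length = 1, mean = 3/1 ≈ 3.000
  cycle 0 → 1 → 0: weight = 11, length = 2, mean = 11/2 ≈ 5.500
  cycle 0 → 2 → 0: weight = 5, length = 2, mean = 5/2 ≈ 2.500
  cycle 1 → 0 → 1: weight = 11, length = 2, mean = 11/2 ≈ 5.500
Minimum mean = 1.000, attained e.g. along the cycle 0 → 0 with weight 1 and length 1. So λ(A) = 1/1 = 1.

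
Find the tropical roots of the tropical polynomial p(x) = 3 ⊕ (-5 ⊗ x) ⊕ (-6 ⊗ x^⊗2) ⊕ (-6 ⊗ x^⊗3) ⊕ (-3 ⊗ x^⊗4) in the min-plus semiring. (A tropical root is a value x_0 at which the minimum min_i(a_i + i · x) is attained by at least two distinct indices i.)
Roots: {-3, 0, 1, 8}

Each tropical root is a break point of the lower envelope of the lines y = a_i + i · x (there are 5 lines, with slopes 0, 1, ..., 4). Only the lines that attain the minimum somewhere contribute to roots; other lines are dominated. Here the surviving (envelope) indices are i = 4, i = 3, i = 2, i = 1, i = 0.
Intersections between consecutive envelope lines give the roots: for adjacent envelope indices i < j the intersection is x = (a_i − a_j) / (j − i). Reading off the sorted break points: {-3, 0, 1, 8}.
Verification: at each break x_0, at least two indices attain the minimum of min_i(a_i + i · x_0).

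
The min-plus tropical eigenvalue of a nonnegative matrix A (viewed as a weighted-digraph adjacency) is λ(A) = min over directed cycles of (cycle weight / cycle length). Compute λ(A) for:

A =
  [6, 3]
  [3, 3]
λ(A) = 3

Enumerate directed cycles and compute their means (weight / length). Sample:
  cycle 0 → 0: weight = 6, length = 1, mean = 6/1 ≈ 6.000
  cycle 1 → 1: weight = 3, length = 1, mean = 3/1 ≈ 3.000
  cycle 0 → 1 → 0: weight = 6, length = 2, mean = 6/2 ≈ 3.000
  cycle 1 → 0 → 1: weight = 6, length = 2, mean = 6/2 ≈ 3.000
Minimum mean = 3.000, attained e.g. along the cycle 1 → 1 with weight 3 and length 1. So λ(A) = 3/1 = 3.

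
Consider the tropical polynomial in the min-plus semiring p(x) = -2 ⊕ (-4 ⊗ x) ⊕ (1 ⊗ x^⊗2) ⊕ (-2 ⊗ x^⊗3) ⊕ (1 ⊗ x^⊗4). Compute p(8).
p(8) = -2

A tropical monomial a ⊗ x^⊗i evaluates to a + i · x. Evaluating each term at x = 8:
  Term 0 contributes -2 + 0 · 8 = -2
  Term 1 contributes -4 + 1 · 8 = 4
  Term 2 contributes 1 + 2 · 8 = 17
  Term 3 contributes -2 + 3 · 8 = 22
  Term 4 contributes 1 + 4 · 8 = 33
p(8) = ⊕ of these = min[-2, 4, 17, 22, 33] = -2.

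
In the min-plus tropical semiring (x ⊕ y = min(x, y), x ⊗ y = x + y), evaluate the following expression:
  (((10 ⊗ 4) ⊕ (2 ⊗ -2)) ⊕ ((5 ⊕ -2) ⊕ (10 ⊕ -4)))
(((10 ⊗ 4) ⊕ (2 ⊗ -2)) ⊕ ((5 ⊕ -2) ⊕ (10 ⊕ -4))) = -4

Expand innermost to outermost. Recall ⊕ takes the minimum of its arguments and ⊗ takes their sum. Working out the expression (((10 ⊗ 4) ⊕ (2 ⊗ -2)) ⊕ ((5 ⊕ -2) ⊕ (10 ⊕ -4))) gives -4.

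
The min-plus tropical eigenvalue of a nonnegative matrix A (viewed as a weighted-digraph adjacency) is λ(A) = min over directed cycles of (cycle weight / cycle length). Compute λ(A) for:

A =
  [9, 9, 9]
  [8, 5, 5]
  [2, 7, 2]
λ(A) = 2

Enumerate directed cycles and compute their means (weight / length). Sample:
  cycle 0 → 0: weight = 9, length = 1, mean = 9/1 ≈ 9.000
  cycle 1 → 1: weight = 5, length = 1, mean = 5/1 ≈ 5.000
  cycle 2 → 2: weight = 2, length = 1, mean = 2/1 ≈ 2.000
  cycle 0 → 1 → 0: weight = 17, length = 2, mean = 17/2 ≈ 8.500
  cycle 0 → 2 → 0: weight = 11, length = 2, mean = 11/2 ≈ 5.500
  cycle 1 → 0 → 1: weight = 17, length = 2, mean = 17/2 ≈ 8.500
Minimum mean = 2.000, attained e.g. along the cycle 2 → 2 with weight 2 and length 1. So λ(A) = 2/1 = 2.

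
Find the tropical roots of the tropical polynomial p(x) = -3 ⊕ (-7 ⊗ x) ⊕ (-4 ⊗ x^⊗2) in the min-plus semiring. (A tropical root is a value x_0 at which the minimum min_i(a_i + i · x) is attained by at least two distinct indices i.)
Roots: {-3, 4}

Each tropical root is a break point of the lower envelope of the lines y = a_i + i · x (there are 3 lines, with slopes 0, 1, ..., 2). Only the lines that attain the minimum somewhere contribute to roots; other lines are dominated. Here the surviving (envelope) indices are i = 2, i = 1, i = 0.
Intersections between consecutive envelope lines give the roots: for adjacent envelope indices i < j the intersection is x = (a_i − a_j) / (j − i). Reading off the sorted break points: {-3, 4}.
Verification: at each break x_0, at least two indices attain the minimum of min_i(a_i + i · x_0).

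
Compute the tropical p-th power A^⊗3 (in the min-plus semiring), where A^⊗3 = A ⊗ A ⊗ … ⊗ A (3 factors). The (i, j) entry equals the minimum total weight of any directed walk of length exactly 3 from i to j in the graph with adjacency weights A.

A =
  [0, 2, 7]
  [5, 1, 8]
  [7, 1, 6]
A^⊗3 =
  [0, 2, 7]
  [5, 3, 10]
  [6, 3, 10]

Each entry (A^⊗3)_ij equals the minimum over all length-3 walks i = v_0 → v_1 → … → v_3 = j of Σ_t A[v_t][v_{t+1}]. For example, for (i, j) = (0, 2) we minimise over 9 possible intermediate vertex sequences; the minimum is 7, attained along the walk 0 → 0 → 0 → 2.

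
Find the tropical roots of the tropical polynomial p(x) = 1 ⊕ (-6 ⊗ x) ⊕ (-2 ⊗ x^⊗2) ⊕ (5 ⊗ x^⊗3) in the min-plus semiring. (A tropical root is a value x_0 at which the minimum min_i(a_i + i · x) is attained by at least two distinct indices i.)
Roots: {-7, -4, 7}

Each tropical root is a break point of the lower envelope of the lines y = a_i + i · x (there are 4 lines, with slopes 0, 1, ..., 3). Only the lines that attain the minimum somewhere contribute to roots; other lines are dominated. Here the surviving (envelope) indices are i = 3, i = 2, i = 1, i = 0.
Intersections between consecutive envelope lines give the roots: for adjacent envelope indices i < j the intersection is x = (a_i − a_j) / (j − i). Reading off the sorted break points: {-7, -4, 7}.
Verification: at each break x_0, at least two indices attain the minimum of min_i(a_i + i · x_0).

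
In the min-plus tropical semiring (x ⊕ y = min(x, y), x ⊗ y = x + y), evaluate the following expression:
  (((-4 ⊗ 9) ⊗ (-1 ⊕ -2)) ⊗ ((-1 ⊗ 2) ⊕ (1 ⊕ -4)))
(((-4 ⊗ 9) ⊗ (-1 ⊕ -2)) ⊗ ((-1 ⊗ 2) ⊕ (1 ⊕ -4))) = -1

Expand innermost to outermost. Recall ⊕ takes the minimum of its arguments and ⊗ takes their sum. Working out the expression (((-4 ⊗ 9) ⊗ (-1 ⊕ -2)) ⊗ ((-1 ⊗ 2) ⊕ (1 ⊕ -4))) gives -1.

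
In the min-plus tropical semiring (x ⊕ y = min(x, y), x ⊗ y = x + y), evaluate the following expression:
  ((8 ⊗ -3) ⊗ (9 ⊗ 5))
((8 ⊗ -3) ⊗ (9 ⊗ 5)) = 19

Expand innermost to outermost. Recall ⊕ takes the minimum of its arguments and ⊗ takes their sum. Working out the expression ((8 ⊗ -3) ⊗ (9 ⊗ 5)) gives 19.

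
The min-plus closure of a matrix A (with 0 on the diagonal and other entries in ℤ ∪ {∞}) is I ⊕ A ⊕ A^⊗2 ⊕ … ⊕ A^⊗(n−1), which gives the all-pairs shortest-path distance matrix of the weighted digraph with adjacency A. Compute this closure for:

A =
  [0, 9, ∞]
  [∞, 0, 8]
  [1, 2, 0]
Closure =
  [0, 9, 17]
  [9, 0, 8]
  [1, 2, 0]

This is the Floyd-Warshall all-pairs shortest-path computation. For each intermediate vertex k = 0, 1, …, 2, update dist[i][j] ← min(dist[i][j], dist[i][k] + dist[k][j]). The final matrix gives, for each (i, j), the minimum total weight of any directed path from i to j (possibly empty when i = j).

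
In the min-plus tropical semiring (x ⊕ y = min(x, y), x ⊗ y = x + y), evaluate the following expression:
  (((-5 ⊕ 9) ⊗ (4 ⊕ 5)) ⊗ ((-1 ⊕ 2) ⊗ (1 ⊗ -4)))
(((-5 ⊕ 9) ⊗ (4 ⊕ 5)) ⊗ ((-1 ⊕ 2) ⊗ (1 ⊗ -4))) = -5

Expand innermost to outermost. Recall ⊕ takes the minimum of its arguments and ⊗ takes their sum. Working out the expression (((-5 ⊕ 9) ⊗ (4 ⊕ 5)) ⊗ ((-1 ⊕ 2) ⊗ (1 ⊗ -4))) gives -5.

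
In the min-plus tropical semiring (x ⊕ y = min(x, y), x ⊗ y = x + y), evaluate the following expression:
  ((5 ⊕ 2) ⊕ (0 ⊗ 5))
((5 ⊕ 2) ⊕ (0 ⊗ 5)) = 2

Expand innermost to outermost. Recall ⊕ takes the minimum of its arguments and ⊗ takes their sum. Working out the expression ((5 ⊕ 2) ⊕ (0 ⊗ 5)) gives 2.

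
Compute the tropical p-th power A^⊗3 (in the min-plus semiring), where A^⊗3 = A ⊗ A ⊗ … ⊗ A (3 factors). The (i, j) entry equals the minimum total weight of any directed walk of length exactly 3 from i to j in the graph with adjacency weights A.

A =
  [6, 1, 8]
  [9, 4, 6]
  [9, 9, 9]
A^⊗3 =
  [14, 9, 11]
  [17, 12, 14]
  [19, 14, 16]

Each entry (A^⊗3)_ij equals the minimum over all length-3 walks i = v_0 → v_1 → … → v_3 = j of Σ_t A[v_t][v_{t+1}]. For example, for (i, j) = (0, 2) we minimise over 9 possible intermediate vertex sequences; the minimum is 11, attained along the walk 0 → 1 → 1 → 2.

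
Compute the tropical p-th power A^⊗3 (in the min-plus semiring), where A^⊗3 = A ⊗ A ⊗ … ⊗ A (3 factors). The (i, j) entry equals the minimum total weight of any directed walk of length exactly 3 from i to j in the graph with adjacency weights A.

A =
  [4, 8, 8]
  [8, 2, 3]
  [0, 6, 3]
A^⊗3 =
  [11, 12, 13]
  [5, 6, 7]
  [6, 10, 9]

Each entry (A^⊗3)_ij equals the minimum over all length-3 walks i = v_0 → v_1 → … → v_3 = j of Σ_t A[v_t][v_{t+1}]. For example, for (i, j) = (0, 2) we minimise over 9 possible intermediate vertex sequences; the minimum is 13, attained along the walk 0 → 1 → 1 → 2.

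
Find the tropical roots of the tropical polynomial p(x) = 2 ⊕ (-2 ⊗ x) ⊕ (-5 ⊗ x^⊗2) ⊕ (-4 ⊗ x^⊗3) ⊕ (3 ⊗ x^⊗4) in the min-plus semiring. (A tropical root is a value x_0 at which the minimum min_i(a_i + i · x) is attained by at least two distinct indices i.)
Roots: {-7, -1, 3, 4}

Each tropical root is a break point of the lower envelope of the lines y = a_i + i · x (there are 5 lines, with slopes 0, 1, ..., 4). Only the lines that attain the minimum somewhere contribute to roots; other lines are dominated. Here the surviving (envelope) indices are i = 4, i = 3, i = 2, i = 1, i = 0.
Intersections between consecutive envelope lines give the roots: for adjacent envelope indices i < j the intersection is x = (a_i − a_j) / (j − i). Reading off the sorted break points: {-7, -1, 3, 4}.
Verification: at each break x_0, at least two indices attain the minimum of min_i(a_i + i · x_0).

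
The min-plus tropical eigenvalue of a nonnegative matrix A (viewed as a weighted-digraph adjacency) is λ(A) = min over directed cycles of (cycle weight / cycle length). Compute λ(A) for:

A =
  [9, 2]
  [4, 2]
λ(A) = 2

Enumerate directed cycles and compute their means (weight / length). Sample:
  cycle 0 → 0: weight = 9, length = 1, mean = 9/1 ≈ 9.000
  cycle 1 → 1: weight = 2, length = 1, mean = 2/1 ≈ 2.000
  cycle 0 → 1 → 0: weight = 6, length = 2, mean = 6/2 ≈ 3.000
  cycle 1 → 0 → 1: weight = 6, length = 2, mean = 6/2 ≈ 3.000
Minimum mean = 2.000, attained e.g. along the cycle 1 → 1 with weight 2 and length 1. So λ(A) = 2/1 = 2.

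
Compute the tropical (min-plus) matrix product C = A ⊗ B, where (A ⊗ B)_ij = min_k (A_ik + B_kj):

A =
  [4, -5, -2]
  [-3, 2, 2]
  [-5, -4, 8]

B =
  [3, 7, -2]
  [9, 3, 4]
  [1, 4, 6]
A ⊗ B =
  [-1, -2, -1]
  [0, 4, -5]
  [-2, -1, -7]

Apply the min-plus product entry-by-entry:
  C[0][0] = min over k of (A[0][0] + B[0][0] = 4 + 3 = 7, A[0][1] + B[1][0] = -5 + 9 = 4, A[0][2] + B[2][0] = -2 + 1 = -1) = -1 (attained at k = 2)
  C[0][1] = min over k of (A[0][0] + B[0][1] = 4 + 7 = 11, A[0][1] + B[1][1] = -5 + 3 = -2, A[0][2] + B[2][1] = -2 + 4 = 2) = -2 (attained at k = 1)
  C[0][2] = min over k of (A[0][0] + B[0][2] = 4 + -2 = 2, A[0][1] + B[1][2] = -5 + 4 = -1, A[0][2] + B[2][2] = -2 + 6 = 4) = -1 (attained at k = 1)
  C[1][0] = min over k of (A[1][0] + B[0][0] = -3 + 3 = 0, A[1][1] + B[1][0] = 2 + 9 = 11, A[1][2] + B[2][0] = 2 + 1 = 3) = 0 (attained at k = 0)
  C[1][1] = min over k of (A[1][0] + B[0][1] = -3 + 7 = 4, A[1][1] + B[1][1] = 2 + 3 = 5, A[1][2] + B[2][1] = 2 + 4 = 6) = 4 (attained at k = 0)
  C[1][2] = min over k of (A[1][0] + B[0][2] = -3 + -2 = -5, A[1][1] + B[1][2] = 2 + 4 = 6, A[1][2] + B[2][2] = 2 + 6 = 8) = -5 (attained at k = 0)
  C[2][0] = min over k of (A[2][0] + B[0][0] = -5 + 3 = -2, A[2][1] + B[1][0] = -4 + 9 = 5, A[2][2] + B[2][0] = 8 + 1 = 9) = -2 (attained at k = 0)
  C[2][1] = min over k of (A[2][0] + B[0][1] = -5 + 7 = 2, A[2][1] + B[1][1] = -4 + 3 = -1, A[2][2] + B[2][1] = 8 + 4 = 12) = -1 (attained at k = 1)
  C[2][2] = min over k of (A[2][0] + B[0][2] = -5 + -2 = -7, A[2][1] + B[1][2] = -4 + 4 = 0, A[2][2] + B[2][2] = 8 + 6 = 14) = -7 (attained at k = 0)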